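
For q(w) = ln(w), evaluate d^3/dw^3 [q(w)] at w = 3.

Use the known series and substitute for the argument.
The coefficient of (w - 3)^3 in the expansion is 1/81, so q′′′(3) = 3! * (1/81) = 2/27.

2/27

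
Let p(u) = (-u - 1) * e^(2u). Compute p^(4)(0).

-48

Multiply each power in the prefactor through the base expansion.
The coefficient of u^4 in the expansion is -2, so p^(4)(0) = 4! * (-2) = -48.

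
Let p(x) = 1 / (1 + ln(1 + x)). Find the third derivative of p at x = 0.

-14

Use the geometric series for the reciprocal, then substitute.
From the series, [x^3] p = -7/3; multiply by 3! = 6 to get -14.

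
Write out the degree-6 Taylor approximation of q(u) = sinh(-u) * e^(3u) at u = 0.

-14*u^6/5 - 62*u^5/15 - 5*u^4 - 14*u^3/3 - 3*u^2 - u

Write out both Maclaurin series and multiply, keeping only the needed powers.
q(0) = 0
q′(0) = -1
q′′(0) = -6
q′′′(0) = -28
q^(4)(0) = -120
q^(5)(0) = -496
q^(6)(0) = -2016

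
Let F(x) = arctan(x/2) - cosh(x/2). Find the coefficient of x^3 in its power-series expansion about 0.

Expand each term separately and add.
F(0) = -1
F′(0) = 1/2
F′′(0) = -1/4
F′′′(0) = -1/4

-1/24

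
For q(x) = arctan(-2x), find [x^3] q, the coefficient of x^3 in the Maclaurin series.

q(0) = 0
q′(0) = -2
q′′(0) = 0
q′′′(0) = 16
Dividing each by k! gives the coefficients c_0, ..., c_3.

8/3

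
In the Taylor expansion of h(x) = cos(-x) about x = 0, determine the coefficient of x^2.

-1/2

Compute the successive derivatives at the expansion point and divide by k!.
[x^0] = 1;  [x^1] = 0;  [x^2] = -1/2.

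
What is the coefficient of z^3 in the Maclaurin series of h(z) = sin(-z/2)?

Apply the Taylor formula c_k = f^(k)(a)/k!.
[z^0] = 0;  [z^1] = -1/2;  [z^2] = 0;  [z^3] = 1/48.

1/48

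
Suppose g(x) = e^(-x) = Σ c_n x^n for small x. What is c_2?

1/2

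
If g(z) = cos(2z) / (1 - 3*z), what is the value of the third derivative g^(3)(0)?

Multiply the numerator's expansion by the denominator's geometric series.
The coefficient of z^3 in the expansion is 21, so g′′′(0) = 3! * (21) = 126.

126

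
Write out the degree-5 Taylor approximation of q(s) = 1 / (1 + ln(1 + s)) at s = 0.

Write 1/(1+u) = 1 - u + u^2 - u^3 + ... and substitute the series for u.
q(0) = 1
q′(0) = -1
q′′(0) = 3
q′′′(0) = -14
q^(4)(0) = 88
q^(5)(0) = -694

-347*s^5/60 + 11*s^4/3 - 7*s^3/3 + 3*s^2/2 - s + 1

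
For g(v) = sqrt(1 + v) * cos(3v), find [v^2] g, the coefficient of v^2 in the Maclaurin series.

Multiply the two series term by term and collect like powers.
So c_2 = g′′(0)/2! = -37/8.

-37/8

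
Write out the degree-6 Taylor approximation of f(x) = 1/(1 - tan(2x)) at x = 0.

7808*x^6/45 + 1024*x^5/15 + 80*x^4/3 + 32*x^3/3 + 4*x^2 + 2*x + 1

Compose series: expand the inner function first, then feed it into the outer expansion.
[x^0] = 1;  [x^1] = 2;  [x^2] = 4;  [x^3] = 32/3;  [x^4] = 80/3;  [x^5] = 1024/15;  [x^6] = 7808/45.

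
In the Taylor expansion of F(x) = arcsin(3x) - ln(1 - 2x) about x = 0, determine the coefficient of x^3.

43/6

Combine the two series term by term.
[x^0] = 0;  [x^1] = 5;  [x^2] = 2;  [x^3] = 43/6.
So c_3 = F′′′(0)/3! = 43/6.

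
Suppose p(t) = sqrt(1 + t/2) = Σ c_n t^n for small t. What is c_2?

-1/32

p(0) = 1
p′(0) = 1/4
p′′(0) = -1/16
So c_2 = p′′(0)/2! = -1/32.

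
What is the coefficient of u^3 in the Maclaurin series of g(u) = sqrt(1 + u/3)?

g(0) = 1
g′(0) = 1/6
g′′(0) = -1/36
g′′′(0) = 1/72
The Taylor polynomial is Σ g^(k)(0)/k! · u^k.

1/432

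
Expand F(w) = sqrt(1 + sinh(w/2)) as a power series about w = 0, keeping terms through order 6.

-2401*w^6/2949120 + 241*w^5/122880 - 31*w^4/6144 + 7*w^3/384 - w^2/32 + w/4 + 1

Let u equal the inner series; expand the outer function in u and truncate.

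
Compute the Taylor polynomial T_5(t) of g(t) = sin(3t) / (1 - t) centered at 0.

21*t^5/40 - 3*t^4/2 - 3*t^3/2 + 3*t^2 + 3*t

Write out both Maclaurin series and multiply, keeping only the needed powers.
g(0) = 0
g′(0) = 3
g′′(0) = 6
g′′′(0) = -9
g^(4)(0) = -36
g^(5)(0) = 63
The Taylor polynomial is Σ g^(k)(0)/k! · t^k.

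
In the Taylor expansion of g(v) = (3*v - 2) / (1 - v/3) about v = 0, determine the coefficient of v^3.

7/27

Distribute the polynomial across the series and collect like powers.
g(0) = -2
g′(0) = 7/3
g′′(0) = 14/9
g′′′(0) = 14/9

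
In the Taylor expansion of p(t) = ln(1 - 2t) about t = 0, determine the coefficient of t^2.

-2

p(0) = 0
p′(0) = -2
p′′(0) = -4
So c_2 = p′′(0)/2! = -2.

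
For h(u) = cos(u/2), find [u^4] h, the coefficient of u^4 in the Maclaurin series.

1/384

h(0) = 1
h′(0) = 0
h′′(0) = -1/4
h′′′(0) = 0
h^(4)(0) = 1/16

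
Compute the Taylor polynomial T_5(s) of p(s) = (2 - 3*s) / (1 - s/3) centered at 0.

Multiply each power in the prefactor through the base expansion.
p(0) = 2
p′(0) = -7/3
p′′(0) = -14/9
p′′′(0) = -14/9
p^(4)(0) = -56/27
p^(5)(0) = -280/81

-7*s^5/243 - 7*s^4/81 - 7*s^3/27 - 7*s^2/9 - 7*s/3 + 2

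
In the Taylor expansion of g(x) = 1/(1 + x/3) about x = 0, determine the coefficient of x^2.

1/9

Compute the successive derivatives at the expansion point and divide by k!.
g(0) = 1
g′(0) = -1/3
g′′(0) = 2/9
Dividing each by k! gives the coefficients c_0, ..., c_2.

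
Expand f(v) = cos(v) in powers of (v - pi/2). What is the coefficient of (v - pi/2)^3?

1/6

f(pi/2) = 0
f′(pi/2) = -1
f′′(pi/2) = 0
f′′′(pi/2) = 1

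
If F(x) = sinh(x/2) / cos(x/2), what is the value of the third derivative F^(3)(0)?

Write the quotient as an unknown series and match coefficients against numerator = denominator · series.
The coefficient of x^3 in the expansion is 1/12, so F′′′(0) = 3! * (1/12) = 1/2.

1/2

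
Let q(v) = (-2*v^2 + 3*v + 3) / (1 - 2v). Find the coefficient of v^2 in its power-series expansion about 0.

Distribute the polynomial across the series and collect like powers.
q(0) = 3
q′(0) = 9
q′′(0) = 32

16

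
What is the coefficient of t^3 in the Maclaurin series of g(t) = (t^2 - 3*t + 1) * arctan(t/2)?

11/24

Multiply each power in the prefactor through the base expansion.
[t^0] = 0;  [t^1] = 1/2;  [t^2] = -3/2;  [t^3] = 11/24.
So c_3 = g′′′(0)/3! = 11/24.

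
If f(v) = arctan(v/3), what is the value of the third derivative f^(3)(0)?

The coefficient of v^3 in the expansion is -1/81, so f′′′(0) = 3! * (-1/81) = -2/27.

-2/27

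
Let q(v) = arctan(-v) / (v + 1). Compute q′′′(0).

-4

Expand 1/(denominator) as a geometric series and multiply by the numerator's series.
From the series, [v^3] q = -2/3; multiply by 3! = 6 to get -4.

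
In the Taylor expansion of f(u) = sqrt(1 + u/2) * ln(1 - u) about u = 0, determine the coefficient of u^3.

Expand each factor separately, then convolve coefficients.
f(0) = 0
f′(0) = -1
f′′(0) = -3/2
f′′′(0) = -41/16

-41/96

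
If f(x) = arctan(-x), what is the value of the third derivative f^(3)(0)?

2

Use the known series and substitute for the argument.
The coefficient of x^3 in the expansion is 1/3, so f′′′(0) = 3! * (1/3) = 2.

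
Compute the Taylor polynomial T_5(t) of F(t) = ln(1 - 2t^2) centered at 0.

[t^0] = 0;  [t^1] = 0;  [t^2] = -2;  [t^3] = 0;  [t^4] = -2;  [t^5] = 0.

-2*t^4 - 2*t^2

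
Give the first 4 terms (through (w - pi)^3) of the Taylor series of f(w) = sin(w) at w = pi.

Compute the successive derivatives at the expansion point and divide by k!.
f(pi) = 0
f′(pi) = -1
f′′(pi) = 0
f′′′(pi) = 1

(w - pi)^3/6 - (w - pi)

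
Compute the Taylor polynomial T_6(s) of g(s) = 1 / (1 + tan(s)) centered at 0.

Expand as Σ (-1)^k u^k with u equal to the inner function's series.
g(0) = 1
g′(0) = -1
g′′(0) = 2
g′′′(0) = -8
g^(4)(0) = 40
g^(5)(0) = -256
g^(6)(0) = 1952

122*s^6/45 - 32*s^5/15 + 5*s^4/3 - 4*s^3/3 + s^2 - s + 1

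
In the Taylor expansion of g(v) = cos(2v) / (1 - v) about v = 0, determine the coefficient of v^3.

Use 1/(1 - r) = Σ r^k on the denominator, then take the Cauchy product.
[v^0] = 1;  [v^1] = 1;  [v^2] = -1;  [v^3] = -1.
So c_3 = g′′′(0)/3! = -1.

-1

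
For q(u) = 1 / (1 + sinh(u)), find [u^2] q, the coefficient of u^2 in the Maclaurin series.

Write 1/(1+u) = 1 - u + u^2 - u^3 + ... and substitute the series for u.
q(0) = 1
q′(0) = -1
q′′(0) = 2

1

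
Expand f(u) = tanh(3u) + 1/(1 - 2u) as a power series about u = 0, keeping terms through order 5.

322*u^5/5 + 16*u^4 - u^3 + 4*u^2 + 5*u + 1

Add the two expansions coefficient-wise.
[u^0] = 1;  [u^1] = 5;  [u^2] = 4;  [u^3] = -1;  [u^4] = 16;  [u^5] = 322/5.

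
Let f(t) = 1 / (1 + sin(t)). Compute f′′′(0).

Expand as Σ (-1)^k u^k with u equal to the inner function's series.
The coefficient of t^3 in the expansion is -5/6, so f′′′(0) = 3! * (-5/6) = -5.

-5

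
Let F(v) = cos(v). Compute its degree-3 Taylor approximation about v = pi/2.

(v - pi/2)^3/6 - (v - pi/2)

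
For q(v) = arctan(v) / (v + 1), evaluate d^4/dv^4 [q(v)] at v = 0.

-16

Expand 1/(denominator) as a geometric series and multiply by the numerator's series.
From the series, [v^4] q = -2/3; multiply by 4! = 24 to get -16.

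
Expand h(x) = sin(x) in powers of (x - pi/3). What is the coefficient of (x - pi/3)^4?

sqrt(3)/48

h(pi/3) = sqrt(3)/2
h′(pi/3) = 1/2
h′′(pi/3) = -sqrt(3)/2
h′′′(pi/3) = -1/2
h^(4)(pi/3) = sqrt(3)/2
The Taylor polynomial is Σ h^(k)(pi/3)/k! · (x - pi/3)^k.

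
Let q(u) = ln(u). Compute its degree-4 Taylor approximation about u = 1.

-(u - 1)^4/4 + (u - 1)^3/3 - (u - 1)^2/2 + (u - 1)

Compute the successive derivatives at the expansion point and divide by k!.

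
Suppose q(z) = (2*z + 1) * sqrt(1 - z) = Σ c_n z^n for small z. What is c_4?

-21/128

Shift and add copies of the series according to the polynomial's terms.
[z^0] = 1;  [z^1] = 3/2;  [z^2] = -9/8;  [z^3] = -5/16;  [z^4] = -21/128.
So c_4 = q^(4)(0)/4! = -21/128.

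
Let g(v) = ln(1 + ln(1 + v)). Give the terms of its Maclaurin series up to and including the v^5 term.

19*v^5/10 - 35*v^4/24 + 7*v^3/6 - v^2 + v

Substitute the inner expansion into the outer series and collect powers.
g(0) = 0
g′(0) = 1
g′′(0) = -2
g′′′(0) = 7
g^(4)(0) = -35
g^(5)(0) = 228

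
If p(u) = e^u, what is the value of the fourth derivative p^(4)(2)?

e^(2)

The coefficient of (u - 2)^4 in the expansion is e^(2)/24, so p^(4)(2) = 4! * (e^(2)/24) = e^(2).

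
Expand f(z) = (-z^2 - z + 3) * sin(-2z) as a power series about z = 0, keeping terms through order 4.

-4*z^4/3 + 6*z^3 + 2*z^2 - 6*z

Multiply each power in the prefactor through the base expansion.
f(0) = 0
f′(0) = -6
f′′(0) = 4
f′′′(0) = 36
f^(4)(0) = -32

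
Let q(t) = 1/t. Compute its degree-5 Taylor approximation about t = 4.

Differentiate repeatedly and evaluate at the center.
[(t - 4)^0] = 1/4;  [(t - 4)^1] = -1/16;  [(t - 4)^2] = 1/64;  [(t - 4)^3] = -1/256;  [(t - 4)^4] = 1/1024;  [(t - 4)^5] = -1/4096.

-(t - 4)^5/4096 + (t - 4)^4/1024 - (t - 4)^3/256 + (t - 4)^2/64 - (t - 4)/16 + 1/4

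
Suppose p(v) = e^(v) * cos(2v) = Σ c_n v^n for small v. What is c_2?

Write out both Maclaurin series and multiply, keeping only the needed powers.
p(0) = 1
p′(0) = 1
p′′(0) = -3

-3/2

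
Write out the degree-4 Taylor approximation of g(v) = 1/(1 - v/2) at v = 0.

g(0) = 1
g′(0) = 1/2
g′′(0) = 1/2
g′′′(0) = 3/4
g^(4)(0) = 3/2

v^4/16 + v^3/8 + v^2/4 + v/2 + 1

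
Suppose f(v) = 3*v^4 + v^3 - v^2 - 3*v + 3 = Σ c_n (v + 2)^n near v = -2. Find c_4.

3

f(-2) = 45
f′(-2) = -83
f′′(-2) = 130
f′′′(-2) = -138
f^(4)(-2) = 72
So c_4 = f^(4)(-2)/4! = 3.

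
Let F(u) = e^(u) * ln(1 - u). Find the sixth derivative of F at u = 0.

-415

Take the Cauchy product of the two expansions.
The coefficient of u^6 in the expansion is -83/144, so F^(6)(0) = 6! * (-83/144) = -415.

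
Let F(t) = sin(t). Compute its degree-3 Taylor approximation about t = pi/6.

Apply the Taylor formula c_k = f^(k)(a)/k!.

-sqrt(3)*(t - pi/6)^3/12 - (t - pi/6)^2/4 + sqrt(3)*(t - pi/6)/2 + 1/2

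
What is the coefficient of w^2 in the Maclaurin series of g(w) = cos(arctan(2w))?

Plug the Maclaurin series of the inner function into that of the outer and collect terms.
g(0) = 1
g′(0) = 0
g′′(0) = -4

-2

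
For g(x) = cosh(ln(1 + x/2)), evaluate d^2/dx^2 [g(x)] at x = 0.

Plug the Maclaurin series of the inner function into that of the outer and collect terms.
The coefficient of x^2 in the expansion is 1/8, so g′′(0) = 2! * (1/8) = 1/4.

1/4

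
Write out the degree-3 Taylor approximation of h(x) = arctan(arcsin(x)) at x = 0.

Let u equal the inner series; expand the outer function in u and truncate.
h(0) = 0
h′(0) = 1
h′′(0) = 0
h′′′(0) = -1

-x^3/6 + x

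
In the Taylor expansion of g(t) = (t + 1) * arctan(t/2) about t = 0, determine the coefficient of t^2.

Shift and add copies of the series according to the polynomial's terms.
g(0) = 0
g′(0) = 1/2
g′′(0) = 1

1/2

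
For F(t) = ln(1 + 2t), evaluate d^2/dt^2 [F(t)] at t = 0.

-4

The coefficient of t^2 in the expansion is -2, so F′′(0) = 2! * (-2) = -4.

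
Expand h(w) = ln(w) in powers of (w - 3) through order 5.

(w - 3)^5/1215 - (w - 3)^4/324 + (w - 3)^3/81 - (w - 3)^2/18 + (w - 3)/3 + ln(3)

h(3) = ln(3)
h′(3) = 1/3
h′′(3) = -1/9
h′′′(3) = 2/27
h^(4)(3) = -2/27
h^(5)(3) = 8/81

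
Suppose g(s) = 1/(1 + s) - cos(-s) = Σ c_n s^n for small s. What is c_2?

Expand each term separately and add.
[s^0] = 0;  [s^1] = -1;  [s^2] = 3/2.

3/2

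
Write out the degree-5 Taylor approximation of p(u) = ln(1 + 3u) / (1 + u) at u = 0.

1707*u^5/20 - 147*u^4/4 + 33*u^3/2 - 15*u^2/2 + 3*u

Multiply the two series term by term and collect like powers.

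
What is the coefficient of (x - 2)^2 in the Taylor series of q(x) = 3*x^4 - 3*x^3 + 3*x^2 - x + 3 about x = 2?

57

Use the known series and substitute for the argument.
q(2) = 37
q′(2) = 71
q′′(2) = 114
So c_2 = q′′(2)/2! = 57.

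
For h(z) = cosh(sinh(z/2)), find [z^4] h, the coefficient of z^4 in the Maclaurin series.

Let u equal the inner series; expand the outer function in u and truncate.
[z^0] = 1;  [z^1] = 0;  [z^2] = 1/8;  [z^3] = 0;  [z^4] = 5/384.
So c_4 = h^(4)(0)/4! = 5/384.

5/384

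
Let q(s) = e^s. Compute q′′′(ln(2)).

2

The coefficient of (s - ln(2))^3 in the expansion is 1/3, so q′′′(ln(2)) = 3! * (1/3) = 2.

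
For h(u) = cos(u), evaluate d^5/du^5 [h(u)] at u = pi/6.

The coefficient of (u - pi/6)^5 in the expansion is -1/240, so h^(5)(pi/6) = 5! * (-1/240) = -1/2.

-1/2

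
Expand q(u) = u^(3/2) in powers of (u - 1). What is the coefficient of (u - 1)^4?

c_4 = q^(4)(1)/4! = 3/128.

3/128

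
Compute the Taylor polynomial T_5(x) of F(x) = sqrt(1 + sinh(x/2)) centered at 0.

Substitute the inner expansion into the outer series and collect powers.
F(0) = 1
F′(0) = 1/4
F′′(0) = -1/16
F′′′(0) = 7/64
F^(4)(0) = -31/256
F^(5)(0) = 241/1024
Then c_k = F^(k)(0)/k! gives each Taylor coefficient.

241*x^5/122880 - 31*x^4/6144 + 7*x^3/384 - x^2/32 + x/4 + 1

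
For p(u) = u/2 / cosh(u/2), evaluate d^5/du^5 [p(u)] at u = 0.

25/32

Divide the numerator series by the denominator series (power-series long division).
The coefficient of u^5 in the expansion is 5/768, so p^(5)(0) = 5! * (5/768) = 25/32.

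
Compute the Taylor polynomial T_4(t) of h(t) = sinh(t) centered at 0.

t^3/6 + t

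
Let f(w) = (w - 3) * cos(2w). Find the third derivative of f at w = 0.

Multiply each power in the prefactor through the base expansion.
The coefficient of w^3 in the expansion is -2, so f′′′(0) = 3! * (-2) = -12.

-12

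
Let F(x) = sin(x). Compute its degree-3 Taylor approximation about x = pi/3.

-(x - pi/3)^3/12 - sqrt(3)*(x - pi/3)^2/4 + (x - pi/3)/2 + sqrt(3)/2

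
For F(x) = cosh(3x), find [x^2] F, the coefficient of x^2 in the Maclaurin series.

9/2

Use the known series and substitute for the argument.
F(0) = 1
F′(0) = 0
F′′(0) = 9
So c_2 = F′′(0)/2! = 9/2.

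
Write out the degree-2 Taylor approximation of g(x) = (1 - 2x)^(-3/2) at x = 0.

15*x^2/2 + 3*x + 1

g(0) = 1
g′(0) = 3
g′′(0) = 15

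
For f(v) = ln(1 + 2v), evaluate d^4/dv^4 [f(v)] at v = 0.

Compute the successive derivatives at the expansion point and divide by k!.
From the series, [v^4] f = -4; multiply by 4! = 24 to get -96.

-96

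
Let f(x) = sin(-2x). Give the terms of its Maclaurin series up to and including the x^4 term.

f(0) = 0
f′(0) = -2
f′′(0) = 0
f′′′(0) = 8
f^(4)(0) = 0
Dividing each by k! gives the coefficients c_0, ..., c_4.

4*x^3/3 - 2*x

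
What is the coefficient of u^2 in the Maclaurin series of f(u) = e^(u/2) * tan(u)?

1/2

Expand each factor separately, then convolve coefficients.
So c_2 = f′′(0)/2! = 1/2.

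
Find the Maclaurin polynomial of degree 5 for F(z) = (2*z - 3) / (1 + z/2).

7*z^5/32 - 7*z^4/16 + 7*z^3/8 - 7*z^2/4 + 7*z/2 - 3

Shift and add copies of the series according to the polynomial's terms.
F(0) = -3
F′(0) = 7/2
F′′(0) = -7/2
F′′′(0) = 21/4
F^(4)(0) = -21/2
F^(5)(0) = 105/4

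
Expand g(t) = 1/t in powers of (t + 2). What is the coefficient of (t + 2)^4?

g(-2) = -1/2
g′(-2) = -1/4
g′′(-2) = -1/4
g′′′(-2) = -3/8
g^(4)(-2) = -3/4
So c_4 = g^(4)(-2)/4! = -1/32.

-1/32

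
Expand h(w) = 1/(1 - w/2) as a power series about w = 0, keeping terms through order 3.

Use the known series and substitute for the argument.
h(0) = 1
h′(0) = 1/2
h′′(0) = 1/2
h′′′(0) = 3/4
Dividing each by k! gives the coefficients c_0, ..., c_3.

w^3/8 + w^2/4 + w/2 + 1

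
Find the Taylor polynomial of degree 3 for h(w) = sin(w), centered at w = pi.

Differentiate repeatedly and evaluate at the center.

(w - pi)^3/6 - (w - pi)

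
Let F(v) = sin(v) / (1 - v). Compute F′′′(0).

5

Write out both Maclaurin series and multiply, keeping only the needed powers.
From the series, [v^3] F = 5/6; multiply by 3! = 6 to get 5.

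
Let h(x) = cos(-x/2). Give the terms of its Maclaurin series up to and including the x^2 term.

[x^0] = 1;  [x^1] = 0;  [x^2] = -1/8.

1 - x^2/8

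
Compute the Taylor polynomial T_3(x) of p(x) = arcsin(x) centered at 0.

x^3/6 + x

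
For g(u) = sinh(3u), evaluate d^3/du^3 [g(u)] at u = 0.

From the series, [u^3] g = 9/2; multiply by 3! = 6 to get 27.

27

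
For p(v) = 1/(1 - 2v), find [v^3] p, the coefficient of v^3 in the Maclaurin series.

8

p(0) = 1
p′(0) = 2
p′′(0) = 8
p′′′(0) = 48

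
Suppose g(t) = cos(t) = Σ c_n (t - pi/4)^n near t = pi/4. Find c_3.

g(pi/4) = sqrt(2)/2
g′(pi/4) = -sqrt(2)/2
g′′(pi/4) = -sqrt(2)/2
g′′′(pi/4) = sqrt(2)/2
The Taylor polynomial is Σ g^(k)(pi/4)/k! · (t - pi/4)^k.

sqrt(2)/12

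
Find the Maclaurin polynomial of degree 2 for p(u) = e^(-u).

p(0) = 1
p′(0) = -1
p′′(0) = 1
The Taylor polynomial is Σ p^(k)(0)/k! · u^k.

u^2/2 - u + 1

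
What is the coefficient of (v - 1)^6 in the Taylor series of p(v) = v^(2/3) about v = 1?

[(v - 1)^0] = 1;  [(v - 1)^1] = 2/3;  [(v - 1)^2] = -1/9;  [(v - 1)^3] = 4/81;  [(v - 1)^4] = -7/243;  [(v - 1)^5] = 14/729;  [(v - 1)^6] = -91/6561.

-91/6561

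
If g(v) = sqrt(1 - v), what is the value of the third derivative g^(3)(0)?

From the series, [v^3] g = -1/16; multiply by 3! = 6 to get -3/8.

-3/8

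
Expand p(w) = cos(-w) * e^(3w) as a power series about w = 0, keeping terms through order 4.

7*w^4/6 + 3*w^3 + 4*w^2 + 3*w + 1

Expand each factor separately, then convolve coefficients.
[w^0] = 1;  [w^1] = 3;  [w^2] = 4;  [w^3] = 3;  [w^4] = 7/6.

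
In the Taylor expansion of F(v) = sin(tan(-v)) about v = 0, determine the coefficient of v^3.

-1/6

Plug the Maclaurin series of the inner function into that of the outer and collect terms.
F(0) = 0
F′(0) = -1
F′′(0) = 0
F′′′(0) = -1
The Taylor polynomial is Σ F^(k)(0)/k! · v^k.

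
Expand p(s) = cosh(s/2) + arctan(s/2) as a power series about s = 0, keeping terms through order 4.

s^4/384 - s^3/24 + s^2/8 + s/2 + 1

Expand each term separately and add.
p(0) = 1
p′(0) = 1/2
p′′(0) = 1/4
p′′′(0) = -1/4
p^(4)(0) = 1/16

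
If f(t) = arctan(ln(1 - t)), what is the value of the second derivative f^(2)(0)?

-1

Substitute the inner expansion into the outer series and collect powers.
From the series, [t^2] f = -1/2; multiply by 2! = 2 to get -1.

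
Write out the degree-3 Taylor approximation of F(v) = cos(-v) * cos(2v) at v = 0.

Multiply the two series term by term and collect like powers.

1 - 5*v^2/2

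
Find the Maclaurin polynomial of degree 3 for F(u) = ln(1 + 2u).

8*u^3/3 - 2*u^2 + 2*u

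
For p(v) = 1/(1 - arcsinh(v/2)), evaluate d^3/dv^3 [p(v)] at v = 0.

5/8

Substitute the inner expansion into the outer series and collect powers.
The coefficient of v^3 in the expansion is 5/48, so p′′′(0) = 3! * (5/48) = 5/8.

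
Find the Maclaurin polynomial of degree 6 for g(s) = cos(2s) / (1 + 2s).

Multiply the two series term by term and collect like powers.

1556*s^6/45 - 52*s^5/3 + 26*s^4/3 - 4*s^3 + 2*s^2 - 2*s + 1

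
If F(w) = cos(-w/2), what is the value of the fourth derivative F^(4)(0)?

1/16

Use the known series and substitute for the argument.
From the series, [w^4] F = 1/384; multiply by 4! = 24 to get 1/16.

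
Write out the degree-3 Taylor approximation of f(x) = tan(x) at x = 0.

x^3/3 + x

Use the known series and substitute for the argument.
f(0) = 0
f′(0) = 1
f′′(0) = 0
f′′′(0) = 2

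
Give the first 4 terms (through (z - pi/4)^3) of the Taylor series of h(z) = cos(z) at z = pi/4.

sqrt(2)*(z - pi/4)^3/12 - sqrt(2)*(z - pi/4)^2/4 - sqrt(2)*(z - pi/4)/2 + sqrt(2)/2

Differentiate repeatedly and evaluate at the center.
[(z - pi/4)^0] = sqrt(2)/2;  [(z - pi/4)^1] = -sqrt(2)/2;  [(z - pi/4)^2] = -sqrt(2)/4;  [(z - pi/4)^3] = sqrt(2)/12.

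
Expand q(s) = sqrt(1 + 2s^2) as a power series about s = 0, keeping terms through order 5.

q(0) = 1
q′(0) = 0
q′′(0) = 2
q′′′(0) = 0
q^(4)(0) = -12
q^(5)(0) = 0
Then c_k = q^(k)(0)/k! gives each Taylor coefficient.

-s^4/2 + s^2 + 1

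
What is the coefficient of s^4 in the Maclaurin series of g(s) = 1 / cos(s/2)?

Write the quotient as an unknown series and match coefficients against numerator = denominator · series.
g(0) = 1
g′(0) = 0
g′′(0) = 1/4
g′′′(0) = 0
g^(4)(0) = 5/16
So c_4 = g^(4)(0)/4! = 5/384.

5/384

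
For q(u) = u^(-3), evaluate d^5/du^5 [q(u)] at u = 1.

-2520

The coefficient of (u - 1)^5 in the expansion is -21, so q^(5)(1) = 5! * (-21) = -2520.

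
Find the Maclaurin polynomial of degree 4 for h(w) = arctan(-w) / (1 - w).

Write out both Maclaurin series and multiply, keeping only the needed powers.
h(0) = 0
h′(0) = -1
h′′(0) = -2
h′′′(0) = -4
h^(4)(0) = -16
Dividing each by k! gives the coefficients c_0, ..., c_4.

-2*w^4/3 - 2*w^3/3 - w^2 - w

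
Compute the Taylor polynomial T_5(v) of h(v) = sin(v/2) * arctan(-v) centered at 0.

3*v^4/16 - v^2/2

Take the Cauchy product of the two expansions.
[v^0] = 0;  [v^1] = 0;  [v^2] = -1/2;  [v^3] = 0;  [v^4] = 3/16;  [v^5] = 0.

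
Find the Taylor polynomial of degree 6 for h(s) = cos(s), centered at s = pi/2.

-(s - pi/2)^5/120 + (s - pi/2)^3/6 - (s - pi/2)

h(pi/2) = 0
h′(pi/2) = -1
h′′(pi/2) = 0
h′′′(pi/2) = 1
h^(4)(pi/2) = 0
h^(5)(pi/2) = -1
h^(6)(pi/2) = 0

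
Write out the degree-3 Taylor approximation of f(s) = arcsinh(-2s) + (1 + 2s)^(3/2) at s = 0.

Add the two expansions coefficient-wise.
f(0) = 1
f′(0) = 1
f′′(0) = 3
f′′′(0) = 5
Then c_k = f^(k)(0)/k! gives each Taylor coefficient.

5*s^3/6 + 3*s^2/2 + s + 1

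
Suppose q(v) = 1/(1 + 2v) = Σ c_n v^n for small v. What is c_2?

4

q(0) = 1
q′(0) = -2
q′′(0) = 8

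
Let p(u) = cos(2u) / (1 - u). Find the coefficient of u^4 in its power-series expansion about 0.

Multiply the numerator's expansion by the denominator's geometric series.
p(0) = 1
p′(0) = 1
p′′(0) = -2
p′′′(0) = -6
p^(4)(0) = -8
So c_4 = p^(4)(0)/4! = -1/3.

-1/3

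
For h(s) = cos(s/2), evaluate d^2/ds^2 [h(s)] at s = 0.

Apply the Taylor formula c_k = f^(k)(a)/k!.
The coefficient of s^2 in the expansion is -1/8, so h′′(0) = 2! * (-1/8) = -1/4.

-1/4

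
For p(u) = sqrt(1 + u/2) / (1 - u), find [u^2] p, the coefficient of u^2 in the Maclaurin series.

39/32

Expand each factor separately, then convolve coefficients.
p(0) = 1
p′(0) = 5/4
p′′(0) = 39/16
So c_2 = p′′(0)/2! = 39/32.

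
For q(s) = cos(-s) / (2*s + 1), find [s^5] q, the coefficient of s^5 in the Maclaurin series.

-337/12

Multiply the numerator's expansion by the denominator's geometric series.
q(0) = 1
q′(0) = -2
q′′(0) = 7
q′′′(0) = -42
q^(4)(0) = 337
q^(5)(0) = -3370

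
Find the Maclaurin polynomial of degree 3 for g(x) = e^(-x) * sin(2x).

Expand each factor separately, then convolve coefficients.
g(0) = 0
g′(0) = 2
g′′(0) = -4
g′′′(0) = -2
Dividing each by k! gives the coefficients c_0, ..., c_3.

-x^3/3 - 2*x^2 + 2*x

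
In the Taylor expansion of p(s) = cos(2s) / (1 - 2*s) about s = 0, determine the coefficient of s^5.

Use 1/(1 - r) = Σ r^k on the denominator, then take the Cauchy product.
p(0) = 1
p′(0) = 2
p′′(0) = 4
p′′′(0) = 24
p^(4)(0) = 208
p^(5)(0) = 2080

52/3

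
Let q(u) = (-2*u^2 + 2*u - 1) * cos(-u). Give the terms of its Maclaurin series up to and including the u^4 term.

23*u^4/24 - u^3 - 3*u^2/2 + 2*u - 1

Multiply each power in the prefactor through the base expansion.
q(0) = -1
q′(0) = 2
q′′(0) = -3
q′′′(0) = -6
q^(4)(0) = 23
Dividing each by k! gives the coefficients c_0, ..., c_4.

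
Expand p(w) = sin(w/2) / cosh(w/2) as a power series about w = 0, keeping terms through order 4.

-w^3/12 + w/2

Write the quotient as an unknown series and match coefficients against numerator = denominator · series.
[w^0] = 0;  [w^1] = 1/2;  [w^2] = 0;  [w^3] = -1/12;  [w^4] = 0.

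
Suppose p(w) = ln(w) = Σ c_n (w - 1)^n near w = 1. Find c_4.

-1/4

[(w - 1)^0] = 0;  [(w - 1)^1] = 1;  [(w - 1)^2] = -1/2;  [(w - 1)^3] = 1/3;  [(w - 1)^4] = -1/4.
So c_4 = p^(4)(1)/4! = -1/4.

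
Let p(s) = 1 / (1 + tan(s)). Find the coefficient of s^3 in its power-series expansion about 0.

Expand as Σ (-1)^k u^k with u equal to the inner function's series.
p(0) = 1
p′(0) = -1
p′′(0) = 2
p′′′(0) = -8
So c_3 = p′′′(0)/3! = -4/3.

-4/3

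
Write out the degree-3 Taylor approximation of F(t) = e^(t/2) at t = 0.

t^3/48 + t^2/8 + t/2 + 1

Compute the successive derivatives at the expansion point and divide by k!.
F(0) = 1
F′(0) = 1/2
F′′(0) = 1/4
F′′′(0) = 1/8
Dividing each by k! gives the coefficients c_0, ..., c_3.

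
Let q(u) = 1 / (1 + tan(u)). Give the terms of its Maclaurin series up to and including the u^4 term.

5*u^4/3 - 4*u^3/3 + u^2 - u + 1

Write 1/(1+u) = 1 - u + u^2 - u^3 + ... and substitute the series for u.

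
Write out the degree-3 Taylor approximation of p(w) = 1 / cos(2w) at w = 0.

2*w^2 + 1

Divide the numerator series by the denominator series (power-series long division).
[w^0] = 1;  [w^1] = 0;  [w^2] = 2;  [w^3] = 0.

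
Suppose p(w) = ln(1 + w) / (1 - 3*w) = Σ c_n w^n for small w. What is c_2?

5/2

Multiply the numerator's expansion by the denominator's geometric series.
So c_2 = p′′(0)/2! = 5/2.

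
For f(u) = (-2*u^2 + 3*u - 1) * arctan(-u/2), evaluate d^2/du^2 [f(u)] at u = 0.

-3

Distribute the polynomial across the series and collect like powers.
From the series, [u^2] f = -3/2; multiply by 2! = 2 to get -3.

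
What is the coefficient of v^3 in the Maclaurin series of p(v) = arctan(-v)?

Differentiate repeatedly and evaluate at the center.
p(0) = 0
p′(0) = -1
p′′(0) = 0
p′′′(0) = 2
So c_3 = p′′′(0)/3! = 1/3.

1/3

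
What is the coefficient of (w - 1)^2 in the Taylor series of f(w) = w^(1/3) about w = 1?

-1/9

Compute the successive derivatives at the expansion point and divide by k!.
[(w - 1)^0] = 1;  [(w - 1)^1] = 1/3;  [(w - 1)^2] = -1/9.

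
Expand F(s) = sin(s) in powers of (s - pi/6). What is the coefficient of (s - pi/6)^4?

1/48

F(pi/6) = 1/2
F′(pi/6) = sqrt(3)/2
F′′(pi/6) = -1/2
F′′′(pi/6) = -sqrt(3)/2
F^(4)(pi/6) = 1/2
So c_4 = F^(4)(pi/6)/4! = 1/48.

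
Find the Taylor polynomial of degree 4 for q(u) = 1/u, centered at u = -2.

Compute the successive derivatives at the expansion point and divide by k!.

-(u + 2)^4/32 - (u + 2)^3/16 - (u + 2)^2/8 - (u + 2)/4 - 1/2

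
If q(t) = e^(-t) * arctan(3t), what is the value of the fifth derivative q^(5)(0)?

Write out both Maclaurin series and multiply, keeping only the needed powers.
From the series, [t^5] q = 1769/40; multiply by 5! = 120 to get 5307.

5307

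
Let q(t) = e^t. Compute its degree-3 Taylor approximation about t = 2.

(t - 2)^3*e^(2)/6 + (t - 2)^2*e^(2)/2 + (t - 2)*e^(2) + e^(2)

[(t - 2)^0] = e^(2);  [(t - 2)^1] = e^(2);  [(t - 2)^2] = e^(2)/2;  [(t - 2)^3] = e^(2)/6.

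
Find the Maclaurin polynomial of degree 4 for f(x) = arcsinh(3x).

-9*x^3/2 + 3*x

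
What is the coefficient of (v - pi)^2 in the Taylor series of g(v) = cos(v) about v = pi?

1/2

[(v - pi)^0] = -1;  [(v - pi)^1] = 0;  [(v - pi)^2] = 1/2.
So c_2 = g′′(pi)/2! = 1/2.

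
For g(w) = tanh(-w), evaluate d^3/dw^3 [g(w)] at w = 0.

2

The coefficient of w^3 in the expansion is 1/3, so g′′′(0) = 3! * (1/3) = 2.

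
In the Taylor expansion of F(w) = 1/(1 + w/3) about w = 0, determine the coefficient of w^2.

1/9

F(0) = 1
F′(0) = -1/3
F′′(0) = 2/9
Dividing each by k! gives the coefficients c_0, ..., c_2.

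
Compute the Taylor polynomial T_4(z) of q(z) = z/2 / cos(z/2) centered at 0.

z^3/16 + z/2

Divide the numerator series by the denominator series (power-series long division).
q(0) = 0
q′(0) = 1/2
q′′(0) = 0
q′′′(0) = 3/8
q^(4)(0) = 0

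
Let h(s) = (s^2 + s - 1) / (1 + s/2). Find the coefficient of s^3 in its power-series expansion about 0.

-1/8

Distribute the polynomial across the series and collect like powers.
[s^0] = -1;  [s^1] = 3/2;  [s^2] = 1/4;  [s^3] = -1/8.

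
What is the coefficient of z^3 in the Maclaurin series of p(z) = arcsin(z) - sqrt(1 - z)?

Expand each term separately and add.
[z^0] = -1;  [z^1] = 3/2;  [z^2] = 1/8;  [z^3] = 11/48.

11/48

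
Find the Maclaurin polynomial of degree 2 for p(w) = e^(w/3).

Differentiate repeatedly and evaluate at the center.
p(0) = 1
p′(0) = 1/3
p′′(0) = 1/9

w^2/18 + w/3 + 1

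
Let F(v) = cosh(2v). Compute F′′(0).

The coefficient of v^2 in the expansion is 2, so F′′(0) = 2! * (2) = 4.

4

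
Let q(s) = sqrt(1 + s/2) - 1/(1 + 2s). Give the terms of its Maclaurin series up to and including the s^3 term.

1025*s^3/128 - 129*s^2/32 + 9*s/4

Add the two expansions coefficient-wise.
q(0) = 0
q′(0) = 9/4
q′′(0) = -129/16
q′′′(0) = 3075/64
The Taylor polynomial is Σ q^(k)(0)/k! · s^k.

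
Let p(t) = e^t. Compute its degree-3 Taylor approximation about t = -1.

Use the known series and substitute for the argument.
p(-1) = e^(-1)
p′(-1) = e^(-1)
p′′(-1) = e^(-1)
p′′′(-1) = e^(-1)

(t + 1)^3*e^(-1)/6 + (t + 1)^2*e^(-1)/2 + (t + 1)*e^(-1) + e^(-1)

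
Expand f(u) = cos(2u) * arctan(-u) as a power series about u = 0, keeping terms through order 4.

Write out both Maclaurin series and multiply, keeping only the needed powers.
[u^0] = 0;  [u^1] = -1;  [u^2] = 0;  [u^3] = 7/3;  [u^4] = 0.

7*u^3/3 - u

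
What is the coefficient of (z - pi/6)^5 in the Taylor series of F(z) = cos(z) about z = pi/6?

-1/240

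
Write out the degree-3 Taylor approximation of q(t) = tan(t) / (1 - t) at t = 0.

4*t^3/3 + t^2 + t

Expand each factor separately, then convolve coefficients.
q(0) = 0
q′(0) = 1
q′′(0) = 2
q′′′(0) = 8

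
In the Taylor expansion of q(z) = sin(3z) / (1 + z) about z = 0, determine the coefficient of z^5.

21/40

Multiply the two series term by term and collect like powers.
q(0) = 0
q′(0) = 3
q′′(0) = -6
q′′′(0) = -9
q^(4)(0) = 36
q^(5)(0) = 63
Then c_k = q^(k)(0)/k! gives each Taylor coefficient.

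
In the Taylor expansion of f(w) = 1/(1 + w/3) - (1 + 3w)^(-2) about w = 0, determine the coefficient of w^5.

Combine the two series term by term.

354293/243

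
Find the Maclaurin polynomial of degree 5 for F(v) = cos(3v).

27*v^4/8 - 9*v^2/2 + 1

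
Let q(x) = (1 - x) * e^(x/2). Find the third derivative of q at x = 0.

Distribute the polynomial across the series and collect like powers.
The coefficient of x^3 in the expansion is -5/48, so q′′′(0) = 3! * (-5/48) = -5/8.

-5/8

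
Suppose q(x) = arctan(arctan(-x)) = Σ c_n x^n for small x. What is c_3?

2/3

Plug the Maclaurin series of the inner function into that of the outer and collect terms.
q(0) = 0
q′(0) = -1
q′′(0) = 0
q′′′(0) = 4
So c_3 = q′′′(0)/3! = 2/3.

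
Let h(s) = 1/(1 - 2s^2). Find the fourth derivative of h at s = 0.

The coefficient of s^4 in the expansion is 4, so h^(4)(0) = 4! * (4) = 96.

96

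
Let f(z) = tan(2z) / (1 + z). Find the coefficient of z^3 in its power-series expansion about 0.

Take the Cauchy product of the two expansions.
[z^0] = 0;  [z^1] = 2;  [z^2] = -2;  [z^3] = 14/3.
So c_3 = f′′′(0)/3! = 14/3.

14/3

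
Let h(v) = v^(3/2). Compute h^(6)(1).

315/64

The coefficient of (v - 1)^6 in the expansion is 7/1024, so h^(6)(1) = 6! * (7/1024) = 315/64.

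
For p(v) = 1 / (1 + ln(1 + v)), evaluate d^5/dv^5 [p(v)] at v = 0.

-694

Use the geometric series for the reciprocal, then substitute.
From the series, [v^5] p = -347/60; multiply by 5! = 120 to get -694.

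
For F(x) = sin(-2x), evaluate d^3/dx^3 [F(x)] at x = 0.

The coefficient of x^3 in the expansion is 4/3, so F′′′(0) = 3! * (4/3) = 8.

8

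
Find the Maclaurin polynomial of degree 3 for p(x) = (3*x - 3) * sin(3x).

Multiply each power in the prefactor through the base expansion.
p(0) = 0
p′(0) = -9
p′′(0) = 18
p′′′(0) = 81

27*x^3/2 + 9*x^2 - 9*x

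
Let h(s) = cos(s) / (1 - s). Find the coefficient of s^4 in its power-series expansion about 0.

13/24

Multiply the numerator's expansion by the denominator's geometric series.
h(0) = 1
h′(0) = 1
h′′(0) = 1
h′′′(0) = 3
h^(4)(0) = 13
So c_4 = h^(4)(0)/4! = 13/24.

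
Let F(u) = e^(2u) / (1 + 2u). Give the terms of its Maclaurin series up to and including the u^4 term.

Take the Cauchy product of the two expansions.
[u^0] = 1;  [u^1] = 0;  [u^2] = 2;  [u^3] = -8/3;  [u^4] = 6.

6*u^4 - 8*u^3/3 + 2*u^2 + 1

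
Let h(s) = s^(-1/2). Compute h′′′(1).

-15/8

From the series, [(s - 1)^3] h = -5/16; multiply by 3! = 6 to get -15/8.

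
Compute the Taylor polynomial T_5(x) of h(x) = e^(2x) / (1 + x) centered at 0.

Take the Cauchy product of the two expansions.
h(0) = 1
h′(0) = 1
h′′(0) = 2
h′′′(0) = 2
h^(4)(0) = 8
h^(5)(0) = -8
Then c_k = h^(k)(0)/k! gives each Taylor coefficient.

-x^5/15 + x^4/3 + x^3/3 + x^2 + x + 1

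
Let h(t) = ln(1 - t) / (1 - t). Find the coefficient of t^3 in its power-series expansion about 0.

-11/6

Use 1/(1 - r) = Σ r^k on the denominator, then take the Cauchy product.
h(0) = 0
h′(0) = -1
h′′(0) = -3
h′′′(0) = -11
Dividing each by k! gives the coefficients c_0, ..., c_3.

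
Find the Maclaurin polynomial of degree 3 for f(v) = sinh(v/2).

v^3/48 + v/2

f(0) = 0
f′(0) = 1/2
f′′(0) = 0
f′′′(0) = 1/8
Dividing each by k! gives the coefficients c_0, ..., c_3.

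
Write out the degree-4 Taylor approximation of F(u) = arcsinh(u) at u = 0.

-u^3/6 + u

Compute the successive derivatives at the expansion point and divide by k!.
F(0) = 0
F′(0) = 1
F′′(0) = 0
F′′′(0) = -1
F^(4)(0) = 0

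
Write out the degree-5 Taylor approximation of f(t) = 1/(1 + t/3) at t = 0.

-t^5/243 + t^4/81 - t^3/27 + t^2/9 - t/3 + 1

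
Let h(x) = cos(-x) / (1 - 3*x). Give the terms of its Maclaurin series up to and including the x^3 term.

Use 1/(1 - r) = Σ r^k on the denominator, then take the Cauchy product.
[x^0] = 1;  [x^1] = 3;  [x^2] = 17/2;  [x^3] = 51/2.

51*x^3/2 + 17*x^2/2 + 3*x + 1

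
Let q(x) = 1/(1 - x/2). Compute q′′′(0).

3/4

Differentiate repeatedly and evaluate at the center.
The coefficient of x^3 in the expansion is 1/8, so q′′′(0) = 3! * (1/8) = 3/4.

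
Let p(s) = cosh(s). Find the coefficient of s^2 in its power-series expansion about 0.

Compute the successive derivatives at the expansion point and divide by k!.
p(0) = 1
p′(0) = 0
p′′(0) = 1
So c_2 = p′′(0)/2! = 1/2.

1/2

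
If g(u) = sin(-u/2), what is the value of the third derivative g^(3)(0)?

Differentiate repeatedly and evaluate at the center.
The coefficient of u^3 in the expansion is 1/48, so g′′′(0) = 3! * (1/48) = 1/8.

1/8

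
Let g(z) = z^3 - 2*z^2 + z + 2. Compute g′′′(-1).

From the series, [(z + 1)^3] g = 1; multiply by 3! = 6 to get 6.

6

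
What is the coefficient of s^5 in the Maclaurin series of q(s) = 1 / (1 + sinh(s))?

Expand as Σ (-1)^k u^k with u equal to the inner function's series.

-181/120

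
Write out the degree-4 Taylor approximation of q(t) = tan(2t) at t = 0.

q(0) = 0
q′(0) = 2
q′′(0) = 0
q′′′(0) = 16
q^(4)(0) = 0

8*t^3/3 + 2*t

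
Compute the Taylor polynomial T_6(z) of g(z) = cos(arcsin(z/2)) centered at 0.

Compose series: expand the inner function first, then feed it into the outer expansion.

-z^6/1024 - z^4/128 - z^2/8 + 1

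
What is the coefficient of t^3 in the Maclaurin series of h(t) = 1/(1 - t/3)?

1/27

h(0) = 1
h′(0) = 1/3
h′′(0) = 2/9
h′′′(0) = 2/9
Then c_k = h^(k)(0)/k! gives each Taylor coefficient.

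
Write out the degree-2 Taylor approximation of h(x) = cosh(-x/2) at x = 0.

x^2/8 + 1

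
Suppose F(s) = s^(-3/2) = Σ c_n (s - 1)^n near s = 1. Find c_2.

15/8

Differentiate repeatedly and evaluate at the center.
F(1) = 1
F′(1) = -3/2
F′′(1) = 15/4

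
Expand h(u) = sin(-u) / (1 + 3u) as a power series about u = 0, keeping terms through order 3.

Expand each factor separately, then convolve coefficients.

-53*u^3/6 + 3*u^2 - u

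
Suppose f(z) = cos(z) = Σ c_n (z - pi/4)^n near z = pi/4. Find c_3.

sqrt(2)/12

c_3 = f′′′(pi/4)/3! = sqrt(2)/12.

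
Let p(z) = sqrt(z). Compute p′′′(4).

Use the known series and substitute for the argument.
The coefficient of (z - 4)^3 in the expansion is 1/512, so p′′′(4) = 3! * (1/512) = 3/256.

3/256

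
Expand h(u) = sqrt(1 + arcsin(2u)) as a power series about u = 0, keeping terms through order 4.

-31*u^4/24 + 7*u^3/6 - u^2/2 + u + 1

Let u equal the inner series; expand the outer function in u and truncate.
h(0) = 1
h′(0) = 1
h′′(0) = -1
h′′′(0) = 7
h^(4)(0) = -31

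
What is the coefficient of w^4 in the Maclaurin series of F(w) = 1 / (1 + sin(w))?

Use the geometric series for the reciprocal, then substitute.
F(0) = 1
F′(0) = -1
F′′(0) = 2
F′′′(0) = -5
F^(4)(0) = 16

2/3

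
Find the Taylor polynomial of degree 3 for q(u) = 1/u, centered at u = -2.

Use the known series and substitute for the argument.
[(u + 2)^0] = -1/2;  [(u + 2)^1] = -1/4;  [(u + 2)^2] = -1/8;  [(u + 2)^3] = -1/16.

-(u + 2)^3/16 - (u + 2)^2/8 - (u + 2)/4 - 1/2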